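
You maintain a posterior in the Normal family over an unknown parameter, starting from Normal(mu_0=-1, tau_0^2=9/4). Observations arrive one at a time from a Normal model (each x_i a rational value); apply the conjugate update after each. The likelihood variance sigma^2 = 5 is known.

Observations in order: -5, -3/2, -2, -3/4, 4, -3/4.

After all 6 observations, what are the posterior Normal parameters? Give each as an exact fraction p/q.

obs 1: x=-5 → posterior Normal(-65/29, 45/29)
obs 2: x=-3/2 → posterior Normal(-157/76, 45/38)
obs 3: x=-2 → posterior Normal(-193/94, 45/47)
obs 4: x=-3/4 → posterior Normal(-59/32, 45/56)
obs 5: x=4 → posterior Normal(-269/260, 9/13)
obs 6: x=-3/4 → posterior Normal(-1, 45/74)

mu_0=-1, tau_0^2=45/74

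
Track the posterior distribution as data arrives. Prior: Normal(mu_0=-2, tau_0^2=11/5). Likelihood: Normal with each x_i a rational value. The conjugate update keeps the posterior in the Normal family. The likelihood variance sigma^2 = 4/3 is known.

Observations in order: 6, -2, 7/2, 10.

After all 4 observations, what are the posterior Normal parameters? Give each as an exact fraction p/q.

obs 1: x=6 → posterior Normal(158/53, 44/53)
obs 2: x=-2 → posterior Normal(46/43, 22/43)
obs 3: x=7/2 → posterior Normal(415/238, 44/119)
obs 4: x=10 → posterior Normal(1075/304, 11/38)

mu_0=1075/304, tau_0^2=11/38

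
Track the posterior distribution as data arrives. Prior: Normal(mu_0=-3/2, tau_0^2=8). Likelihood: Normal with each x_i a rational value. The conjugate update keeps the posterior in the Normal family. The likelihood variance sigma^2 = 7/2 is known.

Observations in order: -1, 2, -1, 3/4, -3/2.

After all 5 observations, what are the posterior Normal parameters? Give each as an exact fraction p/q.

mu_0=-15/58, tau_0^2=56/87

obs 1: x=-1 → posterior Normal(-53/46, 56/23)
obs 2: x=2 → posterior Normal(11/78, 56/39)
obs 3: x=-1 → posterior Normal(-21/110, 56/55)
obs 4: x=3/4 → posterior Normal(3/142, 56/71)
obs 5: x=-3/2 → posterior Normal(-15/58, 56/87)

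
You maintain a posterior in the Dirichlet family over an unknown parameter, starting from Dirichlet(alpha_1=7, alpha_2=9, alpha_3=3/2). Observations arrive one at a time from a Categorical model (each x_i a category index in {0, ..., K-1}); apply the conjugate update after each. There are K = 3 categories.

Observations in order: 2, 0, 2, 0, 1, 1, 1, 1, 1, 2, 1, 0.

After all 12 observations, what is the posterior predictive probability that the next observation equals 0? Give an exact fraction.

obs 1: x=2 → posterior Dirichlet(7, 9, 5/2)
obs 2: x=0 → posterior Dirichlet(8, 9, 5/2)
obs 3: x=2 → posterior Dirichlet(8, 9, 7/2)
obs 4: x=0 → posterior Dirichlet(9, 9, 7/2)
obs 5: x=1 → posterior Dirichlet(9, 10, 7/2)
obs 6: x=1 → posterior Dirichlet(9, 11, 7/2)
obs 7: x=1 → posterior Dirichlet(9, 12, 7/2)
obs 8: x=1 → posterior Dirichlet(9, 13, 7/2)
obs 9: x=1 → posterior Dirichlet(9, 14, 7/2)
obs 10: x=2 → posterior Dirichlet(9, 14, 9/2)
obs 11: x=1 → posterior Dirichlet(9, 15, 9/2)
obs 12: x=0 → posterior Dirichlet(10, 15, 9/2)

20/59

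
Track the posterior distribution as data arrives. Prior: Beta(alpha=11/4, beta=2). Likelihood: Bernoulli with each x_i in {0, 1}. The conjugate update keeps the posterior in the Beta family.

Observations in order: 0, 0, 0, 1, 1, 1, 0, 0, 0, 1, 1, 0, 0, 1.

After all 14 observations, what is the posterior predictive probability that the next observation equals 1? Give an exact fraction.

obs 1: x=0 → posterior Beta(11/4, 3)
obs 2: x=0 → posterior Beta(11/4, 4)
obs 3: x=0 → posterior Beta(11/4, 5)
obs 4: x=1 → posterior Beta(15/4, 5)
obs 5: x=1 → posterior Beta(19/4, 5)
obs 6: x=1 → posterior Beta(23/4, 5)
obs 7: x=0 → posterior Beta(23/4, 6)
obs 8: x=0 → posterior Beta(23/4, 7)
obs 9: x=0 → posterior Beta(23/4, 8)
obs 10: x=1 → posterior Beta(27/4, 8)
obs 11: x=1 → posterior Beta(31/4, 8)
obs 12: x=0 → posterior Beta(31/4, 9)
obs 13: x=0 → posterior Beta(31/4, 10)
obs 14: x=1 → posterior Beta(35/4, 10)

7/15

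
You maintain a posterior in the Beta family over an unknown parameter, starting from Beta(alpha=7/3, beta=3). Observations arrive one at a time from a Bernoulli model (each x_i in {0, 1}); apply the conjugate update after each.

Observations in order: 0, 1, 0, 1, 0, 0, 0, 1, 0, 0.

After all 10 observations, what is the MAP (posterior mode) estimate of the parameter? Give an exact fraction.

13/40

obs 1: x=0 → posterior Beta(7/3, 4)
obs 2: x=1 → posterior Beta(10/3, 4)
obs 3: x=0 → posterior Beta(10/3, 5)
obs 4: x=1 → posterior Beta(13/3, 5)
obs 5: x=0 → posterior Beta(13/3, 6)
obs 6: x=0 → posterior Beta(13/3, 7)
obs 7: x=0 → posterior Beta(13/3, 8)
obs 8: x=1 → posterior Beta(16/3, 8)
obs 9: x=0 → posterior Beta(16/3, 9)
obs 10: x=0 → posterior Beta(16/3, 10)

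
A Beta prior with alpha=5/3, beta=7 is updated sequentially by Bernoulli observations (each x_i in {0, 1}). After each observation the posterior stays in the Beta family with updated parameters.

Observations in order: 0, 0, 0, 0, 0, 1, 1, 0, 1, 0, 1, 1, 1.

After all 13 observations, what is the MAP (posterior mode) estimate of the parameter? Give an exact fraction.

obs 1: x=0 → posterior Beta(5/3, 8)
obs 2: x=0 → posterior Beta(5/3, 9)
obs 3: x=0 → posterior Beta(5/3, 10)
obs 4: x=0 → posterior Beta(5/3, 11)
obs 5: x=0 → posterior Beta(5/3, 12)
obs 6: x=1 → posterior Beta(8/3, 12)
obs 7: x=1 → posterior Beta(11/3, 12)
obs 8: x=0 → posterior Beta(11/3, 13)
obs 9: x=1 → posterior Beta(14/3, 13)
obs 10: x=0 → posterior Beta(14/3, 14)
obs 11: x=1 → posterior Beta(17/3, 14)
obs 12: x=1 → posterior Beta(20/3, 14)
obs 13: x=1 → posterior Beta(23/3, 14)

20/59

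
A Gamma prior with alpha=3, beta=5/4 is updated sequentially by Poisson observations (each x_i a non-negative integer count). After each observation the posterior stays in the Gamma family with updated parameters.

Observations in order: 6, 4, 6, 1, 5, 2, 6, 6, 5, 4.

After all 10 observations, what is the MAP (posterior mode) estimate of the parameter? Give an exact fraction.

188/45

obs 1: x=6 → posterior Gamma(9, 9/4)
obs 2: x=4 → posterior Gamma(13, 13/4)
obs 3: x=6 → posterior Gamma(19, 17/4)
obs 4: x=1 → posterior Gamma(20, 21/4)
obs 5: x=5 → posterior Gamma(25, 25/4)
obs 6: x=2 → posterior Gamma(27, 29/4)
obs 7: x=6 → posterior Gamma(33, 33/4)
obs 8: x=6 → posterior Gamma(39, 37/4)
obs 9: x=5 → posterior Gamma(44, 41/4)
obs 10: x=4 → posterior Gamma(48, 45/4)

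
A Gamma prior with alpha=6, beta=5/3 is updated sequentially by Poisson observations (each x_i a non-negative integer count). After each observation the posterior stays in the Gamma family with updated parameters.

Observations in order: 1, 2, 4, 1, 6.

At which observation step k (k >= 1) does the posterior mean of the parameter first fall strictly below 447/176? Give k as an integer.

obs 1: x=1 → posterior Gamma(7, 8/3)
obs 2: x=2 → posterior Gamma(9, 11/3)
obs 3: x=4 → posterior Gamma(13, 14/3)
obs 4: x=1 → posterior Gamma(14, 17/3)
obs 5: x=6 → posterior Gamma(20, 20/3)

k = 2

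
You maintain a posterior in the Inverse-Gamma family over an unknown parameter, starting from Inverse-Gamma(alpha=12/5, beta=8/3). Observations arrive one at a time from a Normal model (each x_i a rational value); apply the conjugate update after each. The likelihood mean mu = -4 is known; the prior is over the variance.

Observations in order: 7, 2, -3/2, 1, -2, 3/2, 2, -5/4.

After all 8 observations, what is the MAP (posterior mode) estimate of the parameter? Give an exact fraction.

obs 1: x=7 → posterior Inverse-Gamma(29/10, 379/6)
obs 2: x=2 → posterior Inverse-Gamma(17/5, 487/6)
obs 3: x=-3/2 → posterior Inverse-Gamma(39/10, 2023/24)
obs 4: x=1 → posterior Inverse-Gamma(22/5, 2323/24)
obs 5: x=-2 → posterior Inverse-Gamma(49/10, 2371/24)
obs 6: x=3/2 → posterior Inverse-Gamma(27/5, 1367/12)
obs 7: x=2 → posterior Inverse-Gamma(59/10, 1583/12)
obs 8: x=-5/4 → posterior Inverse-Gamma(32/5, 13027/96)

65135/3552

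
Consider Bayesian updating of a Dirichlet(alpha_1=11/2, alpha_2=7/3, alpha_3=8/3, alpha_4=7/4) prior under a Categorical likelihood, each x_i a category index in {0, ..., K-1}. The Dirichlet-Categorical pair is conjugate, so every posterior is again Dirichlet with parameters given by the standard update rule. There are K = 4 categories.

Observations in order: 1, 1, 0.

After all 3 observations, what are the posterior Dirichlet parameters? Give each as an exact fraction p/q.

obs 1: x=1 → posterior Dirichlet(11/2, 10/3, 8/3, 7/4)
obs 2: x=1 → posterior Dirichlet(11/2, 13/3, 8/3, 7/4)
obs 3: x=0 → posterior Dirichlet(13/2, 13/3, 8/3, 7/4)

alpha_1=13/2, alpha_2=13/3, alpha_3=8/3, alpha_4=7/4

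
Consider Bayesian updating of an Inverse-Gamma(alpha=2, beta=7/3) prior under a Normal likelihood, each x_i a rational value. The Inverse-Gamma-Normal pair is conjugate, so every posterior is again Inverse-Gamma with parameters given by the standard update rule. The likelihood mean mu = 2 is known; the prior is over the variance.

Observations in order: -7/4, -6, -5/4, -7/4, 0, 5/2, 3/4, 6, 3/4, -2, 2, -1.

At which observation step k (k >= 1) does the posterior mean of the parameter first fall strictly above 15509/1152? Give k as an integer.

k = 2

obs 1: x=-7/4 → posterior Inverse-Gamma(5/2, 899/96)
obs 2: x=-6 → posterior Inverse-Gamma(3, 3971/96)
obs 3: x=-5/4 → posterior Inverse-Gamma(7/2, 2239/48)
obs 4: x=-7/4 → posterior Inverse-Gamma(4, 5153/96)
obs 5: x=0 → posterior Inverse-Gamma(9/2, 5345/96)
obs 6: x=5/2 → posterior Inverse-Gamma(5, 5357/96)
obs 7: x=3/4 → posterior Inverse-Gamma(11/2, 679/12)
obs 8: x=6 → posterior Inverse-Gamma(6, 775/12)
obs 9: x=3/4 → posterior Inverse-Gamma(13/2, 6275/96)
obs 10: x=-2 → posterior Inverse-Gamma(7, 7043/96)
obs 11: x=2 → posterior Inverse-Gamma(15/2, 7043/96)
obs 12: x=-1 → posterior Inverse-Gamma(8, 7475/96)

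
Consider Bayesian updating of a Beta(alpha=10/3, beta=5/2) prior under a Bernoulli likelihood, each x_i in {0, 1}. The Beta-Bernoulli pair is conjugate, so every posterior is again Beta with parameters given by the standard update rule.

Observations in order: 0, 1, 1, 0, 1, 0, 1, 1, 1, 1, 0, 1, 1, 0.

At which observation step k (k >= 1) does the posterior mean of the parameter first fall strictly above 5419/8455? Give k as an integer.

k = 10

obs 1: x=0 → posterior Beta(10/3, 7/2)
obs 2: x=1 → posterior Beta(13/3, 7/2)
obs 3: x=1 → posterior Beta(16/3, 7/2)
obs 4: x=0 → posterior Beta(16/3, 9/2)
obs 5: x=1 → posterior Beta(19/3, 9/2)
obs 6: x=0 → posterior Beta(19/3, 11/2)
obs 7: x=1 → posterior Beta(22/3, 11/2)
obs 8: x=1 → posterior Beta(25/3, 11/2)
obs 9: x=1 → posterior Beta(28/3, 11/2)
obs 10: x=1 → posterior Beta(31/3, 11/2)
obs 11: x=0 → posterior Beta(31/3, 13/2)
obs 12: x=1 → posterior Beta(34/3, 13/2)
obs 13: x=1 → posterior Beta(37/3, 13/2)
obs 14: x=0 → posterior Beta(37/3, 15/2)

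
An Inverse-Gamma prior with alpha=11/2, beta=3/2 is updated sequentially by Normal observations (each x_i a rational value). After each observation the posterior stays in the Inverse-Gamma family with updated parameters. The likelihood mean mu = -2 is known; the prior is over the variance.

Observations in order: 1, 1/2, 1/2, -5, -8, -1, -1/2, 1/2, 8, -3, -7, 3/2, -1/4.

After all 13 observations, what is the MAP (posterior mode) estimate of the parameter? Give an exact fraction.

obs 1: x=1 → posterior Inverse-Gamma(6, 6)
obs 2: x=1/2 → posterior Inverse-Gamma(13/2, 73/8)
obs 3: x=1/2 → posterior Inverse-Gamma(7, 49/4)
obs 4: x=-5 → posterior Inverse-Gamma(15/2, 67/4)
obs 5: x=-8 → posterior Inverse-Gamma(8, 139/4)
obs 6: x=-1 → posterior Inverse-Gamma(17/2, 141/4)
obs 7: x=-1/2 → posterior Inverse-Gamma(9, 291/8)
obs 8: x=1/2 → posterior Inverse-Gamma(19/2, 79/2)
obs 9: x=8 → posterior Inverse-Gamma(10, 179/2)
obs 10: x=-3 → posterior Inverse-Gamma(21/2, 90)
obs 11: x=-7 → posterior Inverse-Gamma(11, 205/2)
obs 12: x=3/2 → posterior Inverse-Gamma(23/2, 869/8)
obs 13: x=-1/4 → posterior Inverse-Gamma(12, 3525/32)

3525/416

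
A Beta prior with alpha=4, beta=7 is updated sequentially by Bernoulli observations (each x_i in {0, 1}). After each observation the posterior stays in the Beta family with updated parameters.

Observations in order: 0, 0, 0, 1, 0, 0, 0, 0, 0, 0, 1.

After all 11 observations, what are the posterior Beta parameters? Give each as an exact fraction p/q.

obs 1: x=0 → posterior Beta(4, 8)
obs 2: x=0 → posterior Beta(4, 9)
obs 3: x=0 → posterior Beta(4, 10)
obs 4: x=1 → posterior Beta(5, 10)
obs 5: x=0 → posterior Beta(5, 11)
obs 6: x=0 → posterior Beta(5, 12)
obs 7: x=0 → posterior Beta(5, 13)
obs 8: x=0 → posterior Beta(5, 14)
obs 9: x=0 → posterior Beta(5, 15)
obs 10: x=0 → posterior Beta(5, 16)
obs 11: x=1 → posterior Beta(6, 16)

alpha=6, beta=16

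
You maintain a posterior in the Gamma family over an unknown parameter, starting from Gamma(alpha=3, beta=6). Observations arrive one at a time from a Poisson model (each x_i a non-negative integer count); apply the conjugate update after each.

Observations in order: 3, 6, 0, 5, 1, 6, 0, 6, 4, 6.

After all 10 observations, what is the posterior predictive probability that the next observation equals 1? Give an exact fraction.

obs 1: x=3 → posterior Gamma(6, 7)
obs 2: x=6 → posterior Gamma(12, 8)
obs 3: x=0 → posterior Gamma(12, 9)
obs 4: x=5 → posterior Gamma(17, 10)
obs 5: x=1 → posterior Gamma(18, 11)
obs 6: x=6 → posterior Gamma(24, 12)
obs 7: x=0 → posterior Gamma(24, 13)
obs 8: x=6 → posterior Gamma(30, 14)
obs 9: x=4 → posterior Gamma(34, 15)
obs 10: x=6 → posterior Gamma(40, 16)

58460065493236116728147393308651320786237301719040/280805607755268602048174614102036928492604365174417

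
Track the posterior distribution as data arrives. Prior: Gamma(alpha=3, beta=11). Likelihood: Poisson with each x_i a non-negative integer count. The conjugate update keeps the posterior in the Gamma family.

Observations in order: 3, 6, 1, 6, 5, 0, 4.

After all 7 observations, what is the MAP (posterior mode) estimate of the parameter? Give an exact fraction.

3/2

obs 1: x=3 → posterior Gamma(6, 12)
obs 2: x=6 → posterior Gamma(12, 13)
obs 3: x=1 → posterior Gamma(13, 14)
obs 4: x=6 → posterior Gamma(19, 15)
obs 5: x=5 → posterior Gamma(24, 16)
obs 6: x=0 → posterior Gamma(24, 17)
obs 7: x=4 → posterior Gamma(28, 18)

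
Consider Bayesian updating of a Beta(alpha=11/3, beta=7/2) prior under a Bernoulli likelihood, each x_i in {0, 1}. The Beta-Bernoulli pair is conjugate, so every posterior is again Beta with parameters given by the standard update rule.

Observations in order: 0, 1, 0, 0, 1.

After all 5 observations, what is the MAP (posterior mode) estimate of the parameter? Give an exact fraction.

obs 1: x=0 → posterior Beta(11/3, 9/2)
obs 2: x=1 → posterior Beta(14/3, 9/2)
obs 3: x=0 → posterior Beta(14/3, 11/2)
obs 4: x=0 → posterior Beta(14/3, 13/2)
obs 5: x=1 → posterior Beta(17/3, 13/2)

28/61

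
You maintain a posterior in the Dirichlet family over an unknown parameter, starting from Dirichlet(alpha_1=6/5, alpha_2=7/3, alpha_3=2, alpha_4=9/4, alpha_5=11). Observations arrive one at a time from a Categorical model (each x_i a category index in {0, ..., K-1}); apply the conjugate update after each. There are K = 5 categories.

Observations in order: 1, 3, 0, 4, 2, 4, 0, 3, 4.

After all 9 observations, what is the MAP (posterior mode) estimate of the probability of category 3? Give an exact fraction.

obs 1: x=1 → posterior Dirichlet(6/5, 10/3, 2, 9/4, 11)
obs 2: x=3 → posterior Dirichlet(6/5, 10/3, 2, 13/4, 11)
obs 3: x=0 → posterior Dirichlet(11/5, 10/3, 2, 13/4, 11)
obs 4: x=4 → posterior Dirichlet(11/5, 10/3, 2, 13/4, 12)
obs 5: x=2 → posterior Dirichlet(11/5, 10/3, 3, 13/4, 12)
obs 6: x=4 → posterior Dirichlet(11/5, 10/3, 3, 13/4, 13)
obs 7: x=0 → posterior Dirichlet(16/5, 10/3, 3, 13/4, 13)
obs 8: x=3 → posterior Dirichlet(16/5, 10/3, 3, 17/4, 13)
obs 9: x=4 → posterior Dirichlet(16/5, 10/3, 3, 17/4, 14)

195/1367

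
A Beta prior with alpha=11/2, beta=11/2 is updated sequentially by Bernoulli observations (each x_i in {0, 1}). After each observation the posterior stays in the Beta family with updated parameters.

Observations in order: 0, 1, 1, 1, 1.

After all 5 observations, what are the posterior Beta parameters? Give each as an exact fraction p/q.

alpha=19/2, beta=13/2

obs 1: x=0 → posterior Beta(11/2, 13/2)
obs 2: x=1 → posterior Beta(13/2, 13/2)
obs 3: x=1 → posterior Beta(15/2, 13/2)
obs 4: x=1 → posterior Beta(17/2, 13/2)
obs 5: x=1 → posterior Beta(19/2, 13/2)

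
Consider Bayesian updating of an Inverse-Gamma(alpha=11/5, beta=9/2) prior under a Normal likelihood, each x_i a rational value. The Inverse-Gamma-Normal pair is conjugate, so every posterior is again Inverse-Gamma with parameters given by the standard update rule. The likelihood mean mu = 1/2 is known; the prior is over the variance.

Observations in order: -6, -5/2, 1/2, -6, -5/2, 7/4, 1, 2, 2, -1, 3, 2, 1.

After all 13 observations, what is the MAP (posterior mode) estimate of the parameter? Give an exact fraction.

obs 1: x=-6 → posterior Inverse-Gamma(27/10, 205/8)
obs 2: x=-5/2 → posterior Inverse-Gamma(16/5, 241/8)
obs 3: x=1/2 → posterior Inverse-Gamma(37/10, 241/8)
obs 4: x=-6 → posterior Inverse-Gamma(21/5, 205/4)
obs 5: x=-5/2 → posterior Inverse-Gamma(47/10, 223/4)
obs 6: x=7/4 → posterior Inverse-Gamma(26/5, 1809/32)
obs 7: x=1 → posterior Inverse-Gamma(57/10, 1813/32)
obs 8: x=2 → posterior Inverse-Gamma(31/5, 1849/32)
obs 9: x=2 → posterior Inverse-Gamma(67/10, 1885/32)
obs 10: x=-1 → posterior Inverse-Gamma(36/5, 1921/32)
obs 11: x=3 → posterior Inverse-Gamma(77/10, 2021/32)
obs 12: x=2 → posterior Inverse-Gamma(41/5, 2057/32)
obs 13: x=1 → posterior Inverse-Gamma(87/10, 2061/32)

10305/1552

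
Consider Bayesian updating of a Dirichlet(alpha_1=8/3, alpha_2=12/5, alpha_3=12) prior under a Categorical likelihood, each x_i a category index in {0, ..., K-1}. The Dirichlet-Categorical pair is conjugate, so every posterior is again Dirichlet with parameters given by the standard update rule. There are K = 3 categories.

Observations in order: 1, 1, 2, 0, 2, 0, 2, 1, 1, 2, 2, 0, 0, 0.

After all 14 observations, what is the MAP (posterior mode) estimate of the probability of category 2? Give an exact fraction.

240/421

obs 1: x=1 → posterior Dirichlet(8/3, 17/5, 12)
obs 2: x=1 → posterior Dirichlet(8/3, 22/5, 12)
obs 3: x=2 → posterior Dirichlet(8/3, 22/5, 13)
obs 4: x=0 → posterior Dirichlet(11/3, 22/5, 13)
obs 5: x=2 → posterior Dirichlet(11/3, 22/5, 14)
obs 6: x=0 → posterior Dirichlet(14/3, 22/5, 14)
obs 7: x=2 → posterior Dirichlet(14/3, 22/5, 15)
obs 8: x=1 → posterior Dirichlet(14/3, 27/5, 15)
obs 9: x=1 → posterior Dirichlet(14/3, 32/5, 15)
obs 10: x=2 → posterior Dirichlet(14/3, 32/5, 16)
obs 11: x=2 → posterior Dirichlet(14/3, 32/5, 17)
obs 12: x=0 → posterior Dirichlet(17/3, 32/5, 17)
obs 13: x=0 → posterior Dirichlet(20/3, 32/5, 17)
obs 14: x=0 → posterior Dirichlet(23/3, 32/5, 17)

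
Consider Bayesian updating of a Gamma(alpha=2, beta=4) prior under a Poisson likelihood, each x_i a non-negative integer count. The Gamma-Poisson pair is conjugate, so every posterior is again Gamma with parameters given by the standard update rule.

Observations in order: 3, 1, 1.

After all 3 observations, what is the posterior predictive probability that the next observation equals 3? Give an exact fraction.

17294403/268435456

obs 1: x=3 → posterior Gamma(5, 5)
obs 2: x=1 → posterior Gamma(6, 6)
obs 3: x=1 → posterior Gamma(7, 7)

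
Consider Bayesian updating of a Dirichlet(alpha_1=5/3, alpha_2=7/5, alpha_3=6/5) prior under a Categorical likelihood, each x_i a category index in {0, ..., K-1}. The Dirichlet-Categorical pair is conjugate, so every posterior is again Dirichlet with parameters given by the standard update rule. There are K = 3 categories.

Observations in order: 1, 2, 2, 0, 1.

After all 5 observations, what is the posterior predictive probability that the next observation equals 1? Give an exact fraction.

obs 1: x=1 → posterior Dirichlet(5/3, 12/5, 6/5)
obs 2: x=2 → posterior Dirichlet(5/3, 12/5, 11/5)
obs 3: x=2 → posterior Dirichlet(5/3, 12/5, 16/5)
obs 4: x=0 → posterior Dirichlet(8/3, 12/5, 16/5)
obs 5: x=1 → posterior Dirichlet(8/3, 17/5, 16/5)

51/139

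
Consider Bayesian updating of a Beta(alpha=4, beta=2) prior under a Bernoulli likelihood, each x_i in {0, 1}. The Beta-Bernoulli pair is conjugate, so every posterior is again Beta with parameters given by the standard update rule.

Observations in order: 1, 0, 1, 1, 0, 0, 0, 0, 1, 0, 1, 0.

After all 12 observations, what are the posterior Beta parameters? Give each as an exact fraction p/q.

alpha=9, beta=9

obs 1: x=1 → posterior Beta(5, 2)
obs 2: x=0 → posterior Beta(5, 3)
obs 3: x=1 → posterior Beta(6, 3)
obs 4: x=1 → posterior Beta(7, 3)
obs 5: x=0 → posterior Beta(7, 4)
obs 6: x=0 → posterior Beta(7, 5)
obs 7: x=0 → posterior Beta(7, 6)
obs 8: x=0 → posterior Beta(7, 7)
obs 9: x=1 → posterior Beta(8, 7)
obs 10: x=0 → posterior Beta(8, 8)
obs 11: x=1 → posterior Beta(9, 8)
obs 12: x=0 → posterior Beta(9, 9)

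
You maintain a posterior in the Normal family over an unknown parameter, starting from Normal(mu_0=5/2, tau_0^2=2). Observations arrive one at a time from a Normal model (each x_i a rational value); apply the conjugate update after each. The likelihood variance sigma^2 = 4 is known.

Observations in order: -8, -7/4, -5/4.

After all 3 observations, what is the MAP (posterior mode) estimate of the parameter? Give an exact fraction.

-6/5

obs 1: x=-8 → posterior Normal(-1, 4/3)
obs 2: x=-7/4 → posterior Normal(-19/16, 1)
obs 3: x=-5/4 → posterior Normal(-6/5, 4/5)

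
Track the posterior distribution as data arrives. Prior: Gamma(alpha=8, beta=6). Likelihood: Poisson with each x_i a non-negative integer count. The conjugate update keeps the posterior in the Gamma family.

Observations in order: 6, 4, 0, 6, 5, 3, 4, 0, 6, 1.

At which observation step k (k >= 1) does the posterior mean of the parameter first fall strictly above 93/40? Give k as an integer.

obs 1: x=6 → posterior Gamma(14, 7)
obs 2: x=4 → posterior Gamma(18, 8)
obs 3: x=0 → posterior Gamma(18, 9)
obs 4: x=6 → posterior Gamma(24, 10)
obs 5: x=5 → posterior Gamma(29, 11)
obs 6: x=3 → posterior Gamma(32, 12)
obs 7: x=4 → posterior Gamma(36, 13)
obs 8: x=0 → posterior Gamma(36, 14)
obs 9: x=6 → posterior Gamma(42, 15)
obs 10: x=1 → posterior Gamma(43, 16)

k = 4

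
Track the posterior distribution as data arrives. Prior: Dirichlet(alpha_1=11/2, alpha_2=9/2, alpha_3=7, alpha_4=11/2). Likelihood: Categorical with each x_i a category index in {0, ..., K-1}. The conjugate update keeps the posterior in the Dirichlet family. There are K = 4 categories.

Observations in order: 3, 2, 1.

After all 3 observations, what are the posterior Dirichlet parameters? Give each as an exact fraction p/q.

obs 1: x=3 → posterior Dirichlet(11/2, 9/2, 7, 13/2)
obs 2: x=2 → posterior Dirichlet(11/2, 9/2, 8, 13/2)
obs 3: x=1 → posterior Dirichlet(11/2, 11/2, 8, 13/2)

alpha_1=11/2, alpha_2=11/2, alpha_3=8, alpha_4=13/2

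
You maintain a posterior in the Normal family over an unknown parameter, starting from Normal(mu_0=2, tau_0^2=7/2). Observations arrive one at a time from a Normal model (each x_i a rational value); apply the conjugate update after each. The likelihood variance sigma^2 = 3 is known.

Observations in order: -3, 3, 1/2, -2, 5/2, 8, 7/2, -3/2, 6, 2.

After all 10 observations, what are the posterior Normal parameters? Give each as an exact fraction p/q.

mu_0=145/76, tau_0^2=21/76

obs 1: x=-3 → posterior Normal(-9/13, 21/13)
obs 2: x=3 → posterior Normal(3/5, 21/20)
obs 3: x=1/2 → posterior Normal(31/54, 7/9)
obs 4: x=-2 → posterior Normal(3/68, 21/34)
obs 5: x=5/2 → posterior Normal(19/41, 21/41)
obs 6: x=8 → posterior Normal(25/16, 7/16)
obs 7: x=7/2 → posterior Normal(199/110, 21/55)
obs 8: x=-3/2 → posterior Normal(89/62, 21/62)
obs 9: x=6 → posterior Normal(131/69, 7/23)
obs 10: x=2 → posterior Normal(145/76, 21/76)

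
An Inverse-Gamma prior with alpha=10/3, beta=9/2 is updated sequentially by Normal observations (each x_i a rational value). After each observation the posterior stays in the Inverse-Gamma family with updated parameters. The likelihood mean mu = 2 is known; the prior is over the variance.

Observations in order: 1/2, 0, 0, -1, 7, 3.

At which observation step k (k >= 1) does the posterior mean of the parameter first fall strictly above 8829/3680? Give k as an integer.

k = 3

obs 1: x=1/2 → posterior Inverse-Gamma(23/6, 45/8)
obs 2: x=0 → posterior Inverse-Gamma(13/3, 61/8)
obs 3: x=0 → posterior Inverse-Gamma(29/6, 77/8)
obs 4: x=-1 → posterior Inverse-Gamma(16/3, 113/8)
obs 5: x=7 → posterior Inverse-Gamma(35/6, 213/8)
obs 6: x=3 → posterior Inverse-Gamma(19/3, 217/8)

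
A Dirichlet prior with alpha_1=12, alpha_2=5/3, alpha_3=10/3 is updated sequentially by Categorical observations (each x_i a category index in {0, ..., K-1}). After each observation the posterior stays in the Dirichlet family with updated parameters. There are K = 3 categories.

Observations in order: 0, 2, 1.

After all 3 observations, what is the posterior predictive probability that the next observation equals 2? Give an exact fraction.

obs 1: x=0 → posterior Dirichlet(13, 5/3, 10/3)
obs 2: x=2 → posterior Dirichlet(13, 5/3, 13/3)
obs 3: x=1 → posterior Dirichlet(13, 8/3, 13/3)

13/60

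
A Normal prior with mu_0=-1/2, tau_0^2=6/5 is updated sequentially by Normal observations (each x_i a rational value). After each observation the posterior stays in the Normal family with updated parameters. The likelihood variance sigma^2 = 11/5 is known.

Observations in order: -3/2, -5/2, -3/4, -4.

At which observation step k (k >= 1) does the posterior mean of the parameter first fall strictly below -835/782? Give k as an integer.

obs 1: x=-3/2 → posterior Normal(-29/34, 66/85)
obs 2: x=-5/2 → posterior Normal(-59/46, 66/115)
obs 3: x=-3/4 → posterior Normal(-34/29, 66/145)
obs 4: x=-4 → posterior Normal(-58/35, 66/175)

k = 2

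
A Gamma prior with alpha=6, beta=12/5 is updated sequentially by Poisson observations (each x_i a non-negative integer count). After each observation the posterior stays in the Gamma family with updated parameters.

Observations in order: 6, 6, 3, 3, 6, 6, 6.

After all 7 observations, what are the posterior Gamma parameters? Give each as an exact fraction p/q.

obs 1: x=6 → posterior Gamma(12, 17/5)
obs 2: x=6 → posterior Gamma(18, 22/5)
obs 3: x=3 → posterior Gamma(21, 27/5)
obs 4: x=3 → posterior Gamma(24, 32/5)
obs 5: x=6 → posterior Gamma(30, 37/5)
obs 6: x=6 → posterior Gamma(36, 42/5)
obs 7: x=6 → posterior Gamma(42, 47/5)

alpha=42, beta=47/5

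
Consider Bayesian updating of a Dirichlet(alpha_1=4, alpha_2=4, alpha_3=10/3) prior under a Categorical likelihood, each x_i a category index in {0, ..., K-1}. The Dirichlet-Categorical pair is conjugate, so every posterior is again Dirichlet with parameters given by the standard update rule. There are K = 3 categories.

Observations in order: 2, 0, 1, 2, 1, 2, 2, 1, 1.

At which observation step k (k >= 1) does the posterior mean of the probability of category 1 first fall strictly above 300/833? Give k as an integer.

obs 1: x=2 → posterior Dirichlet(4, 4, 13/3)
obs 2: x=0 → posterior Dirichlet(5, 4, 13/3)
obs 3: x=1 → posterior Dirichlet(5, 5, 13/3)
obs 4: x=2 → posterior Dirichlet(5, 5, 16/3)
obs 5: x=1 → posterior Dirichlet(5, 6, 16/3)
obs 6: x=2 → posterior Dirichlet(5, 6, 19/3)
obs 7: x=2 → posterior Dirichlet(5, 6, 22/3)
obs 8: x=1 → posterior Dirichlet(5, 7, 22/3)
obs 9: x=1 → posterior Dirichlet(5, 8, 22/3)

k = 5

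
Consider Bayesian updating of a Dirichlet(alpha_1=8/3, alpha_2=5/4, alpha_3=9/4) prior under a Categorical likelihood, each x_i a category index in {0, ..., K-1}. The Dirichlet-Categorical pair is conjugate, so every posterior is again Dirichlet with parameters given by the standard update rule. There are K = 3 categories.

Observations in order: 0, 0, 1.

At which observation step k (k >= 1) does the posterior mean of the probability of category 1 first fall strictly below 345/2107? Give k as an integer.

k = 2

obs 1: x=0 → posterior Dirichlet(11/3, 5/4, 9/4)
obs 2: x=0 → posterior Dirichlet(14/3, 5/4, 9/4)
obs 3: x=1 → posterior Dirichlet(14/3, 9/4, 9/4)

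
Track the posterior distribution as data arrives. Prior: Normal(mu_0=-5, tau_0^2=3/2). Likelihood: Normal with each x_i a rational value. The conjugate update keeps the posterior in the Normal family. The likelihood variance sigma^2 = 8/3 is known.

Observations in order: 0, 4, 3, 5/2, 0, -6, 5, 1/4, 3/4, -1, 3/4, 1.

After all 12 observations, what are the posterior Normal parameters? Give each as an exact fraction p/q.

obs 1: x=0 → posterior Normal(-16/5, 24/25)
obs 2: x=4 → posterior Normal(-22/17, 12/17)
obs 3: x=3 → posterior Normal(-17/43, 24/43)
obs 4: x=5/2 → posterior Normal(11/104, 6/13)
obs 5: x=0 → posterior Normal(11/122, 24/61)
obs 6: x=-6 → posterior Normal(-97/140, 12/35)
obs 7: x=5 → posterior Normal(-7/158, 24/79)
obs 8: x=1/4 → posterior Normal(-5/352, 3/11)
obs 9: x=3/4 → posterior Normal(11/194, 24/97)
obs 10: x=-1 → posterior Normal(-7/212, 12/53)
obs 11: x=3/4 → posterior Normal(13/460, 24/115)
obs 12: x=1 → posterior Normal(49/496, 6/31)

mu_0=49/496, tau_0^2=6/31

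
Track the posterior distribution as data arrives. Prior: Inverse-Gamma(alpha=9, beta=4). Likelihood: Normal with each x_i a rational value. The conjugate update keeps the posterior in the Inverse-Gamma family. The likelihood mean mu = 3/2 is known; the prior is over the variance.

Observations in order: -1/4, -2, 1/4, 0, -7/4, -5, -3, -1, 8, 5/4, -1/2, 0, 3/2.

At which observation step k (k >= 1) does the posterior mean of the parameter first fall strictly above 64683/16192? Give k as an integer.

obs 1: x=-1/4 → posterior Inverse-Gamma(19/2, 177/32)
obs 2: x=-2 → posterior Inverse-Gamma(10, 373/32)
obs 3: x=1/4 → posterior Inverse-Gamma(21/2, 199/16)
obs 4: x=0 → posterior Inverse-Gamma(11, 217/16)
obs 5: x=-7/4 → posterior Inverse-Gamma(23/2, 603/32)
obs 6: x=-5 → posterior Inverse-Gamma(12, 1279/32)
obs 7: x=-3 → posterior Inverse-Gamma(25/2, 1603/32)
obs 8: x=-1 → posterior Inverse-Gamma(13, 1703/32)
obs 9: x=8 → posterior Inverse-Gamma(27/2, 2379/32)
obs 10: x=5/4 → posterior Inverse-Gamma(14, 595/8)
obs 11: x=-1/2 → posterior Inverse-Gamma(29/2, 611/8)
obs 12: x=0 → posterior Inverse-Gamma(15, 155/2)
obs 13: x=3/2 → posterior Inverse-Gamma(31/2, 155/2)

k = 7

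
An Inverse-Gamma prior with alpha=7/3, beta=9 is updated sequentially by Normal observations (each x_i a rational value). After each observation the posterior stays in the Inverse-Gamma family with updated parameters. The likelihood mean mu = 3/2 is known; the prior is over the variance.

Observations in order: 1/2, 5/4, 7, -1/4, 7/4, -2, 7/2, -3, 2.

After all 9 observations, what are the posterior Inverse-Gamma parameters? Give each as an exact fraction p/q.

obs 1: x=1/2 → posterior Inverse-Gamma(17/6, 19/2)
obs 2: x=5/4 → posterior Inverse-Gamma(10/3, 305/32)
obs 3: x=7 → posterior Inverse-Gamma(23/6, 789/32)
obs 4: x=-1/4 → posterior Inverse-Gamma(13/3, 419/16)
obs 5: x=7/4 → posterior Inverse-Gamma(29/6, 839/32)
obs 6: x=-2 → posterior Inverse-Gamma(16/3, 1035/32)
obs 7: x=7/2 → posterior Inverse-Gamma(35/6, 1099/32)
obs 8: x=-3 → posterior Inverse-Gamma(19/3, 1423/32)
obs 9: x=2 → posterior Inverse-Gamma(41/6, 1427/32)

alpha=41/6, beta=1427/32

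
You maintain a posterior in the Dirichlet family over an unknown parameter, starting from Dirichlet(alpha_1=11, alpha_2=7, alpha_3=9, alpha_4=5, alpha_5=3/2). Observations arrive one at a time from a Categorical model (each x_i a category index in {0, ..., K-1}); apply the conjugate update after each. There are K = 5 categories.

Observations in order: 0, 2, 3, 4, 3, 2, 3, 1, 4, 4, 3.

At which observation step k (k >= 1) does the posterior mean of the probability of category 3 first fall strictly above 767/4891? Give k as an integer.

k = 3

obs 1: x=0 → posterior Dirichlet(12, 7, 9, 5, 3/2)
obs 2: x=2 → posterior Dirichlet(12, 7, 10, 5, 3/2)
obs 3: x=3 → posterior Dirichlet(12, 7, 10, 6, 3/2)
obs 4: x=4 → posterior Dirichlet(12, 7, 10, 6, 5/2)
obs 5: x=3 → posterior Dirichlet(12, 7, 10, 7, 5/2)
obs 6: x=2 → posterior Dirichlet(12, 7, 11, 7, 5/2)
obs 7: x=3 → posterior Dirichlet(12, 7, 11, 8, 5/2)
obs 8: x=1 → posterior Dirichlet(12, 8, 11, 8, 5/2)
obs 9: x=4 → posterior Dirichlet(12, 8, 11, 8, 7/2)
obs 10: x=4 → posterior Dirichlet(12, 8, 11, 8, 9/2)
obs 11: x=3 → posterior Dirichlet(12, 8, 11, 9, 9/2)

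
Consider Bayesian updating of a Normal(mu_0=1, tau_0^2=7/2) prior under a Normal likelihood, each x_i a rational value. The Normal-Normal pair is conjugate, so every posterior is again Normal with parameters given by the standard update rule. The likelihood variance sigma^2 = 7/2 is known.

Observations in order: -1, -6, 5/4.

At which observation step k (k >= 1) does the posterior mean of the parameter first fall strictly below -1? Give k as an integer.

k = 2

obs 1: x=-1 → posterior Normal(0, 7/4)
obs 2: x=-6 → posterior Normal(-2, 7/6)
obs 3: x=5/4 → posterior Normal(-19/16, 7/8)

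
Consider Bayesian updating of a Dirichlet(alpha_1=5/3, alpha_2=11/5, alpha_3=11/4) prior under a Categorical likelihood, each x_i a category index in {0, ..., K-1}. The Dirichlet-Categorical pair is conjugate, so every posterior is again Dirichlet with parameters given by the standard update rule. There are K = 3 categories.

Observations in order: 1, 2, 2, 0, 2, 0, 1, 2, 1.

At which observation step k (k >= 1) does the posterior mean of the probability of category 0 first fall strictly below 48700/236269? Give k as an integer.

k = 2

obs 1: x=1 → posterior Dirichlet(5/3, 16/5, 11/4)
obs 2: x=2 → posterior Dirichlet(5/3, 16/5, 15/4)
obs 3: x=2 → posterior Dirichlet(5/3, 16/5, 19/4)
obs 4: x=0 → posterior Dirichlet(8/3, 16/5, 19/4)
obs 5: x=2 → posterior Dirichlet(8/3, 16/5, 23/4)
obs 6: x=0 → posterior Dirichlet(11/3, 16/5, 23/4)
obs 7: x=1 → posterior Dirichlet(11/3, 21/5, 23/4)
obs 8: x=2 → posterior Dirichlet(11/3, 21/5, 27/4)
obs 9: x=1 → posterior Dirichlet(11/3, 26/5, 27/4)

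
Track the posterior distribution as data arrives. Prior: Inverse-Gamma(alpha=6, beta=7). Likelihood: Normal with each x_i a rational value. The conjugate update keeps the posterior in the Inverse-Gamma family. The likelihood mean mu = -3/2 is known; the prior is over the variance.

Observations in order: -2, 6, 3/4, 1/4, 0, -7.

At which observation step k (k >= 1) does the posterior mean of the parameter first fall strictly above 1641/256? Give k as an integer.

obs 1: x=-2 → posterior Inverse-Gamma(13/2, 57/8)
obs 2: x=6 → posterior Inverse-Gamma(7, 141/4)
obs 3: x=3/4 → posterior Inverse-Gamma(15/2, 1209/32)
obs 4: x=1/4 → posterior Inverse-Gamma(8, 629/16)
obs 5: x=0 → posterior Inverse-Gamma(17/2, 647/16)
obs 6: x=-7 → posterior Inverse-Gamma(9, 889/16)

k = 6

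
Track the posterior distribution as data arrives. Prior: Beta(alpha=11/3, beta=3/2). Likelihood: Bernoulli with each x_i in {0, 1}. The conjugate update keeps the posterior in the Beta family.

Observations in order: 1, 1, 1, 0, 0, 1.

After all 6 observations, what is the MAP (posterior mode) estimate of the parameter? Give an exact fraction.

8/11

obs 1: x=1 → posterior Beta(14/3, 3/2)
obs 2: x=1 → posterior Beta(17/3, 3/2)
obs 3: x=1 → posterior Beta(20/3, 3/2)
obs 4: x=0 → posterior Beta(20/3, 5/2)
obs 5: x=0 → posterior Beta(20/3, 7/2)
obs 6: x=1 → posterior Beta(23/3, 7/2)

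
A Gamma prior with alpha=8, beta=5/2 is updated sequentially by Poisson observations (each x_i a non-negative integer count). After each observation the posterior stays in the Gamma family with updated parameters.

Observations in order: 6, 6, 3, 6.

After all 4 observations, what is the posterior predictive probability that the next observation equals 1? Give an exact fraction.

11689211333207446746313229469562834/191751059232884086668491363525390625

obs 1: x=6 → posterior Gamma(14, 7/2)
obs 2: x=6 → posterior Gamma(20, 9/2)
obs 3: x=3 → posterior Gamma(23, 11/2)
obs 4: x=6 → posterior Gamma(29, 13/2)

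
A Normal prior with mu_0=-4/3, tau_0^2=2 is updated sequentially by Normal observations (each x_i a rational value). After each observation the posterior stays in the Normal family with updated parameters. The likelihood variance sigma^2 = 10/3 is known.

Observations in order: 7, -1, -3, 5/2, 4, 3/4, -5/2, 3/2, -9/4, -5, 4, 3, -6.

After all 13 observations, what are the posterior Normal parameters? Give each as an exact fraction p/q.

obs 1: x=7 → posterior Normal(43/24, 5/4)
obs 2: x=-1 → posterior Normal(34/33, 10/11)
obs 3: x=-3 → posterior Normal(1/6, 5/7)
obs 4: x=5/2 → posterior Normal(59/102, 10/17)
obs 5: x=4 → posterior Normal(131/120, 1/2)
obs 6: x=3/4 → posterior Normal(289/276, 10/23)
obs 7: x=-5/2 → posterior Normal(199/312, 5/13)
obs 8: x=3/2 → posterior Normal(253/348, 10/29)
obs 9: x=-9/4 → posterior Normal(43/96, 5/16)
obs 10: x=-5 → posterior Normal(-2/105, 2/7)
obs 11: x=4 → posterior Normal(17/57, 5/19)
obs 12: x=3 → posterior Normal(61/123, 10/41)
obs 13: x=-6 → posterior Normal(7/132, 5/22)

mu_0=7/132, tau_0^2=5/22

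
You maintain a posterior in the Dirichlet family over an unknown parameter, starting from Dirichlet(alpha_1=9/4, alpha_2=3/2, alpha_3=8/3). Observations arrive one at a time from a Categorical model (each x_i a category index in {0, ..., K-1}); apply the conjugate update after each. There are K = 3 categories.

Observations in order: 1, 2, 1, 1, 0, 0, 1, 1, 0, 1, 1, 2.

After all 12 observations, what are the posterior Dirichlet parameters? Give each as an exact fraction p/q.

obs 1: x=1 → posterior Dirichlet(9/4, 5/2, 8/3)
obs 2: x=2 → posterior Dirichlet(9/4, 5/2, 11/3)
obs 3: x=1 → posterior Dirichlet(9/4, 7/2, 11/3)
obs 4: x=1 → posterior Dirichlet(9/4, 9/2, 11/3)
obs 5: x=0 → posterior Dirichlet(13/4, 9/2, 11/3)
obs 6: x=0 → posterior Dirichlet(17/4, 9/2, 11/3)
obs 7: x=1 → posterior Dirichlet(17/4, 11/2, 11/3)
obs 8: x=1 → posterior Dirichlet(17/4, 13/2, 11/3)
obs 9: x=0 → posterior Dirichlet(21/4, 13/2, 11/3)
obs 10: x=1 → posterior Dirichlet(21/4, 15/2, 11/3)
obs 11: x=1 → posterior Dirichlet(21/4, 17/2, 11/3)
obs 12: x=2 → posterior Dirichlet(21/4, 17/2, 14/3)

alpha_1=21/4, alpha_2=17/2, alpha_3=14/3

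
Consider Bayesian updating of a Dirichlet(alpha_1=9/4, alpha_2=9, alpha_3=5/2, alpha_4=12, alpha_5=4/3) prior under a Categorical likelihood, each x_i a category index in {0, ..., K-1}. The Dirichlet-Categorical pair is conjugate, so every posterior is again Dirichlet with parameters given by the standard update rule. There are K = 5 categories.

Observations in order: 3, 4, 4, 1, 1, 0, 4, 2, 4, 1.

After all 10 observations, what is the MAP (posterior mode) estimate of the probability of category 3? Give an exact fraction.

obs 1: x=3 → posterior Dirichlet(9/4, 9, 5/2, 13, 4/3)
obs 2: x=4 → posterior Dirichlet(9/4, 9, 5/2, 13, 7/3)
obs 3: x=4 → posterior Dirichlet(9/4, 9, 5/2, 13, 10/3)
obs 4: x=1 → posterior Dirichlet(9/4, 10, 5/2, 13, 10/3)
obs 5: x=1 → posterior Dirichlet(9/4, 11, 5/2, 13, 10/3)
obs 6: x=0 → posterior Dirichlet(13/4, 11, 5/2, 13, 10/3)
obs 7: x=4 → posterior Dirichlet(13/4, 11, 5/2, 13, 13/3)
obs 8: x=2 → posterior Dirichlet(13/4, 11, 7/2, 13, 13/3)
obs 9: x=4 → posterior Dirichlet(13/4, 11, 7/2, 13, 16/3)
obs 10: x=1 → posterior Dirichlet(13/4, 12, 7/2, 13, 16/3)

144/385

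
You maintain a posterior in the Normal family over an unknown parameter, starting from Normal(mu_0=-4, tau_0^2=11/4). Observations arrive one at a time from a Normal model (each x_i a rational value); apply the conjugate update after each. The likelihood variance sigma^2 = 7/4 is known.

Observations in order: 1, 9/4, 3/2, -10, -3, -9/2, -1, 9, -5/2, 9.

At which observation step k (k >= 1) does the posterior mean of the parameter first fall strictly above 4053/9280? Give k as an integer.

k = 3

obs 1: x=1 → posterior Normal(-17/18, 77/72)
obs 2: x=9/4 → posterior Normal(31/116, 77/116)
obs 3: x=3/2 → posterior Normal(97/160, 77/160)
obs 4: x=-10 → posterior Normal(-343/204, 77/204)
obs 5: x=-3 → posterior Normal(-475/248, 77/248)
obs 6: x=-9/2 → posterior Normal(-673/292, 77/292)
obs 7: x=-1 → posterior Normal(-239/112, 11/48)
obs 8: x=9 → posterior Normal(-321/380, 77/380)
obs 9: x=-5/2 → posterior Normal(-431/424, 77/424)
obs 10: x=9 → posterior Normal(-35/468, 77/468)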